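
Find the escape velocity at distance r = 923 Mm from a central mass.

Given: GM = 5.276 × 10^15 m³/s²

Convert to SI: r = 923 Mm = 9.23e+08 m.
Escape velocity comes from setting total energy to zero: ½v² − GM/r = 0 ⇒ v_esc = √(2GM / r).
v_esc = √(2 · 5.276e+15 / 9.23e+08) m/s ≈ 3381 m/s = 3.381 km/s.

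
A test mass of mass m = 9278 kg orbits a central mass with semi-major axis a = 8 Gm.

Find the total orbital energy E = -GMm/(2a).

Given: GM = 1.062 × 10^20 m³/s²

Convert to SI: a = 8 Gm = 8e+09 m.
E = −GMm / (2a).
E = −1.062e+20 · 9278 / (2 · 8e+09) J ≈ -6.158e+13 J = -61.58 TJ.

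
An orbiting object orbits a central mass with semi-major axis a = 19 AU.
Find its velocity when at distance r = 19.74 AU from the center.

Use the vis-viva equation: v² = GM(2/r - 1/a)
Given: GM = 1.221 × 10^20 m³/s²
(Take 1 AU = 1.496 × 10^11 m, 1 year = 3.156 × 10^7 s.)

Convert to SI: a = 19 AU = 2.8424e+12 m; r = 19.74 AU = 2.9531e+12 m.
Vis-viva: v = √(GM · (2/r − 1/a)).
2/r − 1/a = 2/2.9531e+12 − 1/2.8424e+12 = 3.25438e-13 m⁻¹.
v = √(1.221e+20 · 3.25438e-13) m/s ≈ 6304 m/s = 1.33 AU/year.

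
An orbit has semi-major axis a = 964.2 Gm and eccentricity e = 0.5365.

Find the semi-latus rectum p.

Convert to SI: a = 964.2 Gm = 9.642e+11 m.
p = a (1 − e²).
p = 9.642e+11 · (1 − (0.5365)²) = 9.642e+11 · 0.712168 ≈ 6.867e+11 m = 686.7 Gm.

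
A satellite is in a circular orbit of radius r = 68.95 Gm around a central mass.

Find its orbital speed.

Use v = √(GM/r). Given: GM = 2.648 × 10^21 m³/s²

Convert to SI: r = 68.95 Gm = 6.895e+10 m.
For a circular orbit, gravity supplies the centripetal force, so v = √(GM / r).
v = √(2.648e+21 / 6.895e+10) m/s ≈ 1.96e+05 m/s = 196 km/s.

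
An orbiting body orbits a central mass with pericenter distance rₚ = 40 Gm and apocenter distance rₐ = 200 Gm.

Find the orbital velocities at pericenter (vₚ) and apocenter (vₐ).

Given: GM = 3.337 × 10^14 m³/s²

Convert to SI: rₚ = 40 Gm = 4e+10 m; rₐ = 200 Gm = 2e+11 m.
Use the vis-viva equation v² = GM(2/r − 1/a) with a = (rₚ + rₐ)/2 = (4e+10 + 2e+11)/2 = 1.2e+11 m.
vₚ = √(GM · (2/rₚ − 1/a)) = √(3.337e+14 · (2/4e+10 − 1/1.2e+11)) m/s ≈ 117.9 m/s = 117.9 m/s.
vₐ = √(GM · (2/rₐ − 1/a)) = √(3.337e+14 · (2/2e+11 − 1/1.2e+11)) m/s ≈ 23.58 m/s = 23.58 m/s.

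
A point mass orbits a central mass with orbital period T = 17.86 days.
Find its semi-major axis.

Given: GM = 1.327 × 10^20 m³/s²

Convert to SI: T = 17.86 days = 1.5431e+06 s.
Invert Kepler's third law: a = (GM · T² / (4π²))^(1/3).
Substituting T = 1.5431e+06 s and GM = 1.327e+20 m³/s²:
a = (1.327e+20 · (1.5431e+06)² / (4π²))^(1/3) m
a ≈ 2e+10 m = 20 Gm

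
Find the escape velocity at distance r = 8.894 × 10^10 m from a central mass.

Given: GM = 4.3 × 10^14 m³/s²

Escape velocity comes from setting total energy to zero: ½v² − GM/r = 0 ⇒ v_esc = √(2GM / r).
v_esc = √(2 · 4.3e+14 / 8.894e+10) m/s ≈ 98.33 m/s = 98.33 m/s.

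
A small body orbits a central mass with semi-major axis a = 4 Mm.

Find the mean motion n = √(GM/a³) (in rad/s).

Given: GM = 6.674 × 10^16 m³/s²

Convert to SI: a = 4 Mm = 4e+06 m.
n = √(GM / a³).
n = √(6.674e+16 / (4e+06)³) rad/s ≈ 0.03229 rad/s.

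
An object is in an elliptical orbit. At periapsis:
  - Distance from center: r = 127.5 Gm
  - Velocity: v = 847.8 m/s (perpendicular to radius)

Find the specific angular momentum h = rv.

Convert to SI: r = 127.5 Gm = 1.275e+11 m.
With v perpendicular to r, h = r · v.
h = 1.275e+11 · 847.8 m²/s ≈ 1.081e+14 m²/s.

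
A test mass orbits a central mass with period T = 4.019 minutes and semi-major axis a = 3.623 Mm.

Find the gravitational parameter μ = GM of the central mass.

Convert to SI: T = 4.019 minutes = 241.14 s; a = 3.623 Mm = 3.623e+06 m.
GM = 4π² · a³ / T².
GM = 4π² · (3.623e+06)³ / (241.14)² m³/s² ≈ 3.229e+16 m³/s² = 3.229 × 10^16 m³/s².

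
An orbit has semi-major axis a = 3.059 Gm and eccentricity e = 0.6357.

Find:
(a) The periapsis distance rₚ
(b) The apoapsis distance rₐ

Convert to SI: a = 3.059 Gm = 3.059e+09 m.
(a) rₚ = a(1 − e) = 3.059e+09 · (1 − 0.6357) = 3.059e+09 · 0.3643 ≈ 1.114e+09 m = 1.114 Gm.
(b) rₐ = a(1 + e) = 3.059e+09 · (1 + 0.6357) = 3.059e+09 · 1.6357 ≈ 5.004e+09 m = 5.004 Gm.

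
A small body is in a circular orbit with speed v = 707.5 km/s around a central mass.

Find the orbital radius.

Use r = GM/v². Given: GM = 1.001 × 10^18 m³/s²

Convert to SI: v = 707.5 km/s = 707500 m/s.
For a circular orbit, v² = GM / r, so r = GM / v².
r = 1.001e+18 / (707500)² m ≈ 2e+06 m = 2 Mm.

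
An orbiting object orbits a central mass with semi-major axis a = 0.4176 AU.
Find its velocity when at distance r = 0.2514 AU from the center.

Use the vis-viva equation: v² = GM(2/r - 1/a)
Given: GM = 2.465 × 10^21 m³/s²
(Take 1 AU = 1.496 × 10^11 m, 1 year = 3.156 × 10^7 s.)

Convert to SI: a = 0.4176 AU = 6.2473e+10 m; r = 0.2514 AU = 3.76094e+10 m.
Vis-viva: v = √(GM · (2/r − 1/a)).
2/r − 1/a = 2/3.76094e+10 − 1/6.2473e+10 = 3.71712e-11 m⁻¹.
v = √(2.465e+21 · 3.71712e-11) m/s ≈ 3.027e+05 m/s = 63.86 AU/year.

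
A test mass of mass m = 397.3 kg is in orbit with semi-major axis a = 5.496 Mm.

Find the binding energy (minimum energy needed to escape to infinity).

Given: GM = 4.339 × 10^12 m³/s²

Convert to SI: a = 5.496 Mm = 5.496e+06 m.
Total orbital energy is E = −GMm/(2a); binding energy is E_bind = −E = GMm/(2a).
E_bind = 4.339e+12 · 397.3 / (2 · 5.496e+06) J ≈ 1.568e+08 J = 156.8 MJ.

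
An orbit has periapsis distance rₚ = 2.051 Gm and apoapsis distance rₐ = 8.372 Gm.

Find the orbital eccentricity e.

Convert to SI: rₚ = 2.051 Gm = 2.051e+09 m; rₐ = 8.372 Gm = 8.372e+09 m.
e = (rₐ − rₚ) / (rₐ + rₚ).
e = (8.372e+09 − 2.051e+09) / (8.372e+09 + 2.051e+09) = 6.321e+09 / 1.0423e+10 ≈ 0.6064.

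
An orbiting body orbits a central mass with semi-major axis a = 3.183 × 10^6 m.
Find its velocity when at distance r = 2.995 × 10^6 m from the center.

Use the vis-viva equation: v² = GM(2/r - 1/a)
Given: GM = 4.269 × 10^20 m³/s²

Vis-viva: v = √(GM · (2/r − 1/a)).
2/r − 1/a = 2/2.995e+06 − 1/3.183e+06 = 3.53611e-07 m⁻¹.
v = √(4.269e+20 · 3.53611e-07) m/s ≈ 1.229e+07 m/s = 1.229e+04 km/s.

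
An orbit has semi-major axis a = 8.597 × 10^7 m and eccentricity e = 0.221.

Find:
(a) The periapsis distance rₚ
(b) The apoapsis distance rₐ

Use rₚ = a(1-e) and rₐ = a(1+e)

(a) rₚ = a(1 − e) = 8.597e+07 · (1 − 0.221) = 8.597e+07 · 0.779 ≈ 6.697e+07 m = 6.697 × 10^7 m.
(b) rₐ = a(1 + e) = 8.597e+07 · (1 + 0.221) = 8.597e+07 · 1.221 ≈ 1.05e+08 m = 1.05 × 10^8 m.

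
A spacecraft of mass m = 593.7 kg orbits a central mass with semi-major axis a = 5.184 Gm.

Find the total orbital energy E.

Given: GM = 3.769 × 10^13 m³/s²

Convert to SI: a = 5.184 Gm = 5.184e+09 m.
E = −GMm / (2a).
E = −3.769e+13 · 593.7 / (2 · 5.184e+09) J ≈ -2.158e+06 J = -2.158 MJ.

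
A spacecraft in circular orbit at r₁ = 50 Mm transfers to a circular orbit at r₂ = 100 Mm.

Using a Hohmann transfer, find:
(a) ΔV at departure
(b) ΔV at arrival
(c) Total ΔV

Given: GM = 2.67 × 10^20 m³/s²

Convert to SI: r₁ = 50 Mm = 5e+07 m; r₂ = 100 Mm = 1e+08 m.
Transfer semi-major axis: a_t = (r₁ + r₂)/2 = (5e+07 + 1e+08)/2 = 7.5e+07 m.
Circular speeds: v₁ = √(GM/r₁) = 2.31084e+06 m/s, v₂ = √(GM/r₂) = 1.63401e+06 m/s.
Transfer speeds (vis-viva v² = GM(2/r − 1/a_t)): v₁ᵗ = 2.66833e+06 m/s, v₂ᵗ = 1.33417e+06 m/s.
(a) ΔV₁ = |v₁ᵗ − v₁| ≈ 3.575e+05 m/s = 357.5 km/s.
(b) ΔV₂ = |v₂ − v₂ᵗ| ≈ 2.998e+05 m/s = 299.8 km/s.
(c) ΔV_total = ΔV₁ + ΔV₂ ≈ 6.573e+05 m/s = 657.3 km/s.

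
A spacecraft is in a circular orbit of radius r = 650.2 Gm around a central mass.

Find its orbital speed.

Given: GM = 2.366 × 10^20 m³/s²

Convert to SI: r = 650.2 Gm = 6.502e+11 m.
For a circular orbit, gravity supplies the centripetal force, so v = √(GM / r).
v = √(2.366e+20 / 6.502e+11) m/s ≈ 1.908e+04 m/s = 19.08 km/s.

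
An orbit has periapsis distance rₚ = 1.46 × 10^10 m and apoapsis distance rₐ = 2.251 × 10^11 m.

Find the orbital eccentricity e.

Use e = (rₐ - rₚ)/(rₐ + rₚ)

e = (rₐ − rₚ) / (rₐ + rₚ).
e = (2.251e+11 − 1.46e+10) / (2.251e+11 + 1.46e+10) = 2.105e+11 / 2.397e+11 ≈ 0.8782.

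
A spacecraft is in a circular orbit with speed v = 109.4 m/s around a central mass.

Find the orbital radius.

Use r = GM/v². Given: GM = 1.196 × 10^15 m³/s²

For a circular orbit, v² = GM / r, so r = GM / v².
r = 1.196e+15 / (109.4)² m ≈ 9.993e+10 m = 99.93 Gm.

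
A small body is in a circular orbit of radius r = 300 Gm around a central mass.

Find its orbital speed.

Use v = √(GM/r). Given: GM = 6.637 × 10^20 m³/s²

Convert to SI: r = 300 Gm = 3e+11 m.
For a circular orbit, gravity supplies the centripetal force, so v = √(GM / r).
v = √(6.637e+20 / 3e+11) m/s ≈ 4.704e+04 m/s = 47.04 km/s.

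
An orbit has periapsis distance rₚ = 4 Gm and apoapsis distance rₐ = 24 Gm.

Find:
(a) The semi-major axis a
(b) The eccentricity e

Convert to SI: rₚ = 4 Gm = 4e+09 m; rₐ = 24 Gm = 2.4e+10 m.
(a) a = (rₚ + rₐ) / 2 = (4e+09 + 2.4e+10) / 2 ≈ 1.4e+10 m = 14 Gm.
(b) e = (rₐ − rₚ) / (rₐ + rₚ) = (2.4e+10 − 4e+09) / (2.4e+10 + 4e+09) ≈ 0.7143.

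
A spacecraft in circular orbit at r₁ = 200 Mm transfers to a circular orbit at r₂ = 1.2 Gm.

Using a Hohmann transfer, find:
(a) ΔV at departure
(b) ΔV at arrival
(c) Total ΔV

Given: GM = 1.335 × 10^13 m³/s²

Convert to SI: r₁ = 200 Mm = 2e+08 m; r₂ = 1.2 Gm = 1.2e+09 m.
Transfer semi-major axis: a_t = (r₁ + r₂)/2 = (2e+08 + 1.2e+09)/2 = 7e+08 m.
Circular speeds: v₁ = √(GM/r₁) = 258.36 m/s, v₂ = √(GM/r₂) = 105.475 m/s.
Transfer speeds (vis-viva v² = GM(2/r − 1/a_t)): v₁ᵗ = 338.273 m/s, v₂ᵗ = 56.3788 m/s.
(a) ΔV₁ = |v₁ᵗ − v₁| ≈ 79.91 m/s = 79.91 m/s.
(b) ΔV₂ = |v₂ − v₂ᵗ| ≈ 49.1 m/s = 49.1 m/s.
(c) ΔV_total = ΔV₁ + ΔV₂ ≈ 129 m/s = 129 m/s.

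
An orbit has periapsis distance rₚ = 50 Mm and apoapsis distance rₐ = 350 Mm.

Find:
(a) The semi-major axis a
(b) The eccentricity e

Convert to SI: rₚ = 50 Mm = 5e+07 m; rₐ = 350 Mm = 3.5e+08 m.
(a) a = (rₚ + rₐ) / 2 = (5e+07 + 3.5e+08) / 2 ≈ 2e+08 m = 200 Mm.
(b) e = (rₐ − rₚ) / (rₐ + rₚ) = (3.5e+08 − 5e+07) / (3.5e+08 + 5e+07) ≈ 0.75.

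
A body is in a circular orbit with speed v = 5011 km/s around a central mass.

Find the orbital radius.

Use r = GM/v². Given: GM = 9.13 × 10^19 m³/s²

Convert to SI: v = 5011 km/s = 5.011e+06 m/s.
For a circular orbit, v² = GM / r, so r = GM / v².
r = 9.13e+19 / (5.011e+06)² m ≈ 3.636e+06 m = 3.636 × 10^6 m.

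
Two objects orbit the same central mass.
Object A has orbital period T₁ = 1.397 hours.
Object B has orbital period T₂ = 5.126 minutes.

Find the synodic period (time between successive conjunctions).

Convert to SI: T₁ = 1.397 hours = 5029.2 s; T₂ = 5.126 minutes = 307.56 s.
T_syn = |T₁ · T₂ / (T₁ − T₂)|.
T_syn = |5029.2 · 307.56 / (5029.2 − 307.56)| s ≈ 327.6 s = 5.46 minutes.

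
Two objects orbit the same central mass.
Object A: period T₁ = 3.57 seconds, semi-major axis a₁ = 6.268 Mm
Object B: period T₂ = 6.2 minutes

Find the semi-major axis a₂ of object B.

Convert to SI: a₁ = 6.268 Mm = 6.268e+06 m; T₂ = 6.2 minutes = 372 s.
Kepler's third law: (T₁/T₂)² = (a₁/a₂)³ ⇒ a₂ = a₁ · (T₂/T₁)^(2/3).
T₂/T₁ = 372 / 3.57 = 104.202.
a₂ = 6.268e+06 · (104.202)^(2/3) m ≈ 1.388e+08 m = 138.8 Mm.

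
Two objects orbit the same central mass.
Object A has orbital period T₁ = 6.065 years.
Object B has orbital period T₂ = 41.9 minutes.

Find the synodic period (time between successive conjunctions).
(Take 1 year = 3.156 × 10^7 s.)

Convert to SI: T₁ = 6.065 years = 1.91411e+08 s; T₂ = 41.9 minutes = 2514 s.
T_syn = |T₁ · T₂ / (T₁ − T₂)|.
T_syn = |1.91411e+08 · 2514 / (1.91411e+08 − 2514)| s ≈ 2514 s = 41.9 minutes.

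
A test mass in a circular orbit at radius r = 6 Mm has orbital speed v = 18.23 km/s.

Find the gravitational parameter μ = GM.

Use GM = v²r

Convert to SI: r = 6 Mm = 6e+06 m; v = 18.23 km/s = 18230 m/s.
For a circular orbit v² = GM/r, so GM = v² · r.
GM = (18230)² · 6e+06 m³/s² ≈ 1.994e+15 m³/s² = 1.994 × 10^15 m³/s².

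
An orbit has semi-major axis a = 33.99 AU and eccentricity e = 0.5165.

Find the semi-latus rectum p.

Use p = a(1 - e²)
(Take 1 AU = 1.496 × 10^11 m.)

Convert to SI: a = 33.99 AU = 5.0849e+12 m.
p = a (1 − e²).
p = 5.0849e+12 · (1 − (0.5165)²) = 5.0849e+12 · 0.733228 ≈ 3.728e+12 m = 24.92 AU.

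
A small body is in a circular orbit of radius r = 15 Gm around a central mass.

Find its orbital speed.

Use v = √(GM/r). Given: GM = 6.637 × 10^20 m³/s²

Convert to SI: r = 15 Gm = 1.5e+10 m.
For a circular orbit, gravity supplies the centripetal force, so v = √(GM / r).
v = √(6.637e+20 / 1.5e+10) m/s ≈ 2.103e+05 m/s = 210.3 km/s.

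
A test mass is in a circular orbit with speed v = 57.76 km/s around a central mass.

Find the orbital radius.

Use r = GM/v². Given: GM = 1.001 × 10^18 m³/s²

Convert to SI: v = 57.76 km/s = 57760 m/s.
For a circular orbit, v² = GM / r, so r = GM / v².
r = 1.001e+18 / (57760)² m ≈ 3e+08 m = 300 Mm.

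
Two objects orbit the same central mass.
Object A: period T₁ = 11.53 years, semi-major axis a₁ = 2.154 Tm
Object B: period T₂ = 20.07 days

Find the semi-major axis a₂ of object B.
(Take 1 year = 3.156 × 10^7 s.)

Convert to SI: T₁ = 11.53 years = 3.63887e+08 s; a₁ = 2.154 Tm = 2.154e+12 m; T₂ = 20.07 days = 1.73405e+06 s.
Kepler's third law: (T₁/T₂)² = (a₁/a₂)³ ⇒ a₂ = a₁ · (T₂/T₁)^(2/3).
T₂/T₁ = 1.73405e+06 / 3.63887e+08 = 0.00476535.
a₂ = 2.154e+12 · (0.00476535)^(2/3) m ≈ 6.1e+10 m = 61 Gm.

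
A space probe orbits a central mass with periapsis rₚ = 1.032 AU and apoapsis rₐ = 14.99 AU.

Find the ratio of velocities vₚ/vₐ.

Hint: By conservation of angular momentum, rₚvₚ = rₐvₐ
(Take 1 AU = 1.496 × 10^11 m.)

Convert to SI: rₚ = 1.032 AU = 1.54387e+11 m; rₐ = 14.99 AU = 2.2425e+12 m.
Conservation of angular momentum gives rₚvₚ = rₐvₐ, so vₚ/vₐ = rₐ/rₚ.
vₚ/vₐ = 2.2425e+12 / 1.54387e+11 ≈ 14.53.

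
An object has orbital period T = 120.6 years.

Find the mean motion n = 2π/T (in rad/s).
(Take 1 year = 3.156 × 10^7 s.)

Convert to SI: T = 120.6 years = 3.80614e+09 s.
n = 2π / T.
n = 2π / 3.80614e+09 s ≈ 1.651e-09 rad/s.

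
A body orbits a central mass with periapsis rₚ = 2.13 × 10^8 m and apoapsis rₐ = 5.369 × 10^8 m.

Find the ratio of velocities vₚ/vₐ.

Conservation of angular momentum gives rₚvₚ = rₐvₐ, so vₚ/vₐ = rₐ/rₚ.
vₚ/vₐ = 5.369e+08 / 2.13e+08 ≈ 2.521.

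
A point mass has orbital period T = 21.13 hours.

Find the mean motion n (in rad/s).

Convert to SI: T = 21.13 hours = 76068 s.
n = 2π / T.
n = 2π / 76068 s ≈ 8.26e-05 rad/s.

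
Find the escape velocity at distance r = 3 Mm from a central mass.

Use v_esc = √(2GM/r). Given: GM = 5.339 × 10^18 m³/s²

Convert to SI: r = 3 Mm = 3e+06 m.
Escape velocity comes from setting total energy to zero: ½v² − GM/r = 0 ⇒ v_esc = √(2GM / r).
v_esc = √(2 · 5.339e+18 / 3e+06) m/s ≈ 1.887e+06 m/s = 1887 km/s.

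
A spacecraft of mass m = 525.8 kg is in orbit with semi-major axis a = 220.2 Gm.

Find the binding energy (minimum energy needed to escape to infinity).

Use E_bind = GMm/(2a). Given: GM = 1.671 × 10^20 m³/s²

Convert to SI: a = 220.2 Gm = 2.202e+11 m.
Total orbital energy is E = −GMm/(2a); binding energy is E_bind = −E = GMm/(2a).
E_bind = 1.671e+20 · 525.8 / (2 · 2.202e+11) J ≈ 1.995e+11 J = 199.5 GJ.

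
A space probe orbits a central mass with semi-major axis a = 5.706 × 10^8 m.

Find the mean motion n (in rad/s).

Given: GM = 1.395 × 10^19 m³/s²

n = √(GM / a³).
n = √(1.395e+19 / (5.706e+08)³) rad/s ≈ 0.000274 rad/s.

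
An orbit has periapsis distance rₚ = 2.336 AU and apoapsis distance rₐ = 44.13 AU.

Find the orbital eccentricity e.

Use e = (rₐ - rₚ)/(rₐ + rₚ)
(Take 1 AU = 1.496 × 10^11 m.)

Convert to SI: rₚ = 2.336 AU = 3.49466e+11 m; rₐ = 44.13 AU = 6.60185e+12 m.
e = (rₐ − rₚ) / (rₐ + rₚ).
e = (6.60185e+12 − 3.49466e+11) / (6.60185e+12 + 3.49466e+11) = 6.25238e+12 / 6.95131e+12 ≈ 0.8995.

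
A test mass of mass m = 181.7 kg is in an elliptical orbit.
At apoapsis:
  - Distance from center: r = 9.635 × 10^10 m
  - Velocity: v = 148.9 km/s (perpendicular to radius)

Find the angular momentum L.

Convert to SI: v = 148.9 km/s = 148900 m/s.
Since v is perpendicular to r, L = m · v · r.
L = 181.7 · 148900 · 9.635e+10 kg·m²/s ≈ 2.607e+18 kg·m²/s.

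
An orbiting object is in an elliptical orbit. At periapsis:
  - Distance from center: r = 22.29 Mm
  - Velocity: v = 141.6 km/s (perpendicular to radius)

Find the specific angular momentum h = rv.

Convert to SI: r = 22.29 Mm = 2.229e+07 m; v = 141.6 km/s = 141600 m/s.
With v perpendicular to r, h = r · v.
h = 2.229e+07 · 141600 m²/s ≈ 3.156e+12 m²/s.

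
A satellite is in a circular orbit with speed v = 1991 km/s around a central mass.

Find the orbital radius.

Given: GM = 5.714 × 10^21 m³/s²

Convert to SI: v = 1991 km/s = 1.991e+06 m/s.
For a circular orbit, v² = GM / r, so r = GM / v².
r = 5.714e+21 / (1.991e+06)² m ≈ 1.441e+09 m = 1.441 Gm.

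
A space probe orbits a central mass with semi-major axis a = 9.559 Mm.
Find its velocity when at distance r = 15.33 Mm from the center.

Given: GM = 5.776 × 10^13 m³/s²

Convert to SI: a = 9.559 Mm = 9.559e+06 m; r = 15.33 Mm = 1.533e+07 m.
Vis-viva: v = √(GM · (2/r − 1/a)).
2/r − 1/a = 2/1.533e+07 − 1/9.559e+06 = 2.58497e-08 m⁻¹.
v = √(5.776e+13 · 2.58497e-08) m/s ≈ 1222 m/s = 1.222 km/s.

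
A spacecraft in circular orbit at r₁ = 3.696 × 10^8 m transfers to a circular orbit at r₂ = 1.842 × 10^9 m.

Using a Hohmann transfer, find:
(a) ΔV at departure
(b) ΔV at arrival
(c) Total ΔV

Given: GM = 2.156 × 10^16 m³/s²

Transfer semi-major axis: a_t = (r₁ + r₂)/2 = (3.696e+08 + 1.842e+09)/2 = 1.1058e+09 m.
Circular speeds: v₁ = √(GM/r₁) = 7637.63 m/s, v₂ = √(GM/r₂) = 3421.21 m/s.
Transfer speeds (vis-viva v² = GM(2/r − 1/a_t)): v₁ᵗ = 9857.46 m/s, v₂ᵗ = 1977.91 m/s.
(a) ΔV₁ = |v₁ᵗ − v₁| ≈ 2220 m/s = 2.22 km/s.
(b) ΔV₂ = |v₂ − v₂ᵗ| ≈ 1443 m/s = 1.443 km/s.
(c) ΔV_total = ΔV₁ + ΔV₂ ≈ 3663 m/s = 3.663 km/s.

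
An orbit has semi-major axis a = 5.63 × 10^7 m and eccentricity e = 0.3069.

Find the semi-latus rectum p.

p = a (1 − e²).
p = 5.63e+07 · (1 − (0.3069)²) = 5.63e+07 · 0.905812 ≈ 5.1e+07 m = 5.1 × 10^7 m.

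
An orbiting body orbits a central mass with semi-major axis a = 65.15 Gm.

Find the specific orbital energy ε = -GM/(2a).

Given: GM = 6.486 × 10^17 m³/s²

Convert to SI: a = 65.15 Gm = 6.515e+10 m.
ε = −GM / (2a).
ε = −6.486e+17 / (2 · 6.515e+10) J/kg ≈ -4.978e+06 J/kg = -4.978 MJ/kg.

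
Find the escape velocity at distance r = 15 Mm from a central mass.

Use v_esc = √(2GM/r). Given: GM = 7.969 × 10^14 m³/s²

Convert to SI: r = 15 Mm = 1.5e+07 m.
Escape velocity comes from setting total energy to zero: ½v² − GM/r = 0 ⇒ v_esc = √(2GM / r).
v_esc = √(2 · 7.969e+14 / 1.5e+07) m/s ≈ 1.031e+04 m/s = 10.31 km/s.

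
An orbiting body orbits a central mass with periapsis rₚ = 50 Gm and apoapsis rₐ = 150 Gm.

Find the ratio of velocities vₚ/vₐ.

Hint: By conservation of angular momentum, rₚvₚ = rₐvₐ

Convert to SI: rₚ = 50 Gm = 5e+10 m; rₐ = 150 Gm = 1.5e+11 m.
Conservation of angular momentum gives rₚvₚ = rₐvₐ, so vₚ/vₐ = rₐ/rₚ.
vₚ/vₐ = 1.5e+11 / 5e+10 ≈ 3.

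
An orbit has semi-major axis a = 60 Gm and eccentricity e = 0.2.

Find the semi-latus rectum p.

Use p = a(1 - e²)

Convert to SI: a = 60 Gm = 6e+10 m.
p = a (1 − e²).
p = 6e+10 · (1 − (0.2)²) = 6e+10 · 0.96 ≈ 5.76e+10 m = 57.6 Gm.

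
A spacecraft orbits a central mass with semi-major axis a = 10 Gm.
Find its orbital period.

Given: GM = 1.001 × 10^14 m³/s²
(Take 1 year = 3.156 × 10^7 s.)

Convert to SI: a = 10 Gm = 1e+10 m.
Kepler's third law: T = 2π √(a³ / GM).
Substituting a = 1e+10 m and GM = 1.001e+14 m³/s²:
T = 2π √((1e+10)³ / 1.001e+14) s
T ≈ 6.28e+08 s = 19.9 years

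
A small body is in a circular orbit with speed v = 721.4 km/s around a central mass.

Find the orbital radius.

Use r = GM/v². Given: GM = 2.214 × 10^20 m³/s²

Convert to SI: v = 721.4 km/s = 721400 m/s.
For a circular orbit, v² = GM / r, so r = GM / v².
r = 2.214e+20 / (721400)² m ≈ 4.254e+08 m = 425.4 Mm.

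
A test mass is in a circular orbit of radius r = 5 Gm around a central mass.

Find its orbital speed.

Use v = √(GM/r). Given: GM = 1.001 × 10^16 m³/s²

Convert to SI: r = 5 Gm = 5e+09 m.
For a circular orbit, gravity supplies the centripetal force, so v = √(GM / r).
v = √(1.001e+16 / 5e+09) m/s ≈ 1415 m/s = 1.415 km/s.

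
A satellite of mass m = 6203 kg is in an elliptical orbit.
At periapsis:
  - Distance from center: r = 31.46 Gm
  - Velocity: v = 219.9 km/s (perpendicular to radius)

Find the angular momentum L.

Convert to SI: r = 31.46 Gm = 3.146e+10 m; v = 219.9 km/s = 219900 m/s.
Since v is perpendicular to r, L = m · v · r.
L = 6203 · 219900 · 3.146e+10 kg·m²/s ≈ 4.291e+19 kg·m²/s.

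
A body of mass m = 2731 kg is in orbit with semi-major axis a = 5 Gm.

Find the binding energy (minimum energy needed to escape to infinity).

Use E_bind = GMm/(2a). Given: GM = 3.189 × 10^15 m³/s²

Convert to SI: a = 5 Gm = 5e+09 m.
Total orbital energy is E = −GMm/(2a); binding energy is E_bind = −E = GMm/(2a).
E_bind = 3.189e+15 · 2731 / (2 · 5e+09) J ≈ 8.709e+08 J = 870.9 MJ.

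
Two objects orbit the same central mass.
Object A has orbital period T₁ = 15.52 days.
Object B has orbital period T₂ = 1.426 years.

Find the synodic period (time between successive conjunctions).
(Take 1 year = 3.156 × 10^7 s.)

Convert to SI: T₁ = 15.52 days = 1.34093e+06 s; T₂ = 1.426 years = 4.50046e+07 s.
T_syn = |T₁ · T₂ / (T₁ − T₂)|.
T_syn = |1.34093e+06 · 4.50046e+07 / (1.34093e+06 − 4.50046e+07)| s ≈ 1.382e+06 s = 16 days.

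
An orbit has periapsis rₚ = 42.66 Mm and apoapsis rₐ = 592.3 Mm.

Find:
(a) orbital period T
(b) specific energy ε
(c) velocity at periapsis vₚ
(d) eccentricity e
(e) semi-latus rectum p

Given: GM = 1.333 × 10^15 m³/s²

Convert to SI: rₚ = 42.66 Mm = 4.266e+07 m; rₐ = 592.3 Mm = 5.923e+08 m.
(a) With a = (rₚ + rₐ)/2 = 3.1748e+08 m, T = 2π √(a³/GM) = 2π √((3.1748e+08)³/1.333e+15) s ≈ 9.735e+05 s
(b) With a = (rₚ + rₐ)/2 = 3.1748e+08 m, ε = −GM/(2a) = −1.333e+15/(2 · 3.1748e+08) J/kg ≈ -2.099e+06 J/kg
(c) With a = (rₚ + rₐ)/2 = 3.1748e+08 m, vₚ = √(GM (2/rₚ − 1/a)) = √(1.333e+15 · (2/4.266e+07 − 1/3.1748e+08)) m/s ≈ 7635 m/s
(d) e = (rₐ − rₚ)/(rₐ + rₚ) = (5.923e+08 − 4.266e+07)/(5.923e+08 + 4.266e+07) ≈ 0.8656
(e) From a = (rₚ + rₐ)/2 = 3.1748e+08 m and e = (rₐ − rₚ)/(rₐ + rₚ) = 0.865629, p = a(1 − e²) = 3.1748e+08 · (1 − (0.865629)²) ≈ 7.959e+07 m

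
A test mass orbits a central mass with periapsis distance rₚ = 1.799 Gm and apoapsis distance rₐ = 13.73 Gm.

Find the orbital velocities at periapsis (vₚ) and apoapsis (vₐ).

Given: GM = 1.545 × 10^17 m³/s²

Convert to SI: rₚ = 1.799 Gm = 1.799e+09 m; rₐ = 13.73 Gm = 1.373e+10 m.
Use the vis-viva equation v² = GM(2/r − 1/a) with a = (rₚ + rₐ)/2 = (1.799e+09 + 1.373e+10)/2 = 7.7645e+09 m.
vₚ = √(GM · (2/rₚ − 1/a)) = √(1.545e+17 · (2/1.799e+09 − 1/7.7645e+09)) m/s ≈ 1.232e+04 m/s = 12.32 km/s.
vₐ = √(GM · (2/rₐ − 1/a)) = √(1.545e+17 · (2/1.373e+10 − 1/7.7645e+09)) m/s ≈ 1615 m/s = 1.615 km/s.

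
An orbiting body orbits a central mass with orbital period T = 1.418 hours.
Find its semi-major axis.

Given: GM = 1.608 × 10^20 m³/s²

Convert to SI: T = 1.418 hours = 5104.8 s.
Invert Kepler's third law: a = (GM · T² / (4π²))^(1/3).
Substituting T = 5104.8 s and GM = 1.608e+20 m³/s²:
a = (1.608e+20 · (5104.8)² / (4π²))^(1/3) m
a ≈ 4.735e+08 m = 4.735 × 10^8 m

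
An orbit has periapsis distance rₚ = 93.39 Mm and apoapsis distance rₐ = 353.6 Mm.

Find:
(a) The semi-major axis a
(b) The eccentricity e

Convert to SI: rₚ = 93.39 Mm = 9.339e+07 m; rₐ = 353.6 Mm = 3.536e+08 m.
(a) a = (rₚ + rₐ) / 2 = (9.339e+07 + 3.536e+08) / 2 ≈ 2.235e+08 m = 223.5 Mm.
(b) e = (rₐ − rₚ) / (rₐ + rₚ) = (3.536e+08 − 9.339e+07) / (3.536e+08 + 9.339e+07) ≈ 0.5821.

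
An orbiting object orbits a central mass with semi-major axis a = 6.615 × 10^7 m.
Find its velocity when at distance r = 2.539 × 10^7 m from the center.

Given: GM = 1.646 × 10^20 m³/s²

Vis-viva: v = √(GM · (2/r − 1/a)).
2/r − 1/a = 2/2.539e+07 − 1/6.615e+07 = 6.3654e-08 m⁻¹.
v = √(1.646e+20 · 6.3654e-08) m/s ≈ 3.237e+06 m/s = 3237 km/s.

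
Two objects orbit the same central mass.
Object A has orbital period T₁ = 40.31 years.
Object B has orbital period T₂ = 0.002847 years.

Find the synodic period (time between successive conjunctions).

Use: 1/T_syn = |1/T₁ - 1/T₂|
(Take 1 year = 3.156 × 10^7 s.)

Convert to SI: T₁ = 40.31 years = 1.27218e+09 s; T₂ = 0.002847 years = 89851.3 s.
T_syn = |T₁ · T₂ / (T₁ − T₂)|.
T_syn = |1.27218e+09 · 89851.3 / (1.27218e+09 − 89851.3)| s ≈ 8.986e+04 s = 0.002847 years.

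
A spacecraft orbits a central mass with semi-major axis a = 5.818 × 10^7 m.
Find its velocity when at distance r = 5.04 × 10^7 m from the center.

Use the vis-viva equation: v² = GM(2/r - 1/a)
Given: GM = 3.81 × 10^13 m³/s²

Vis-viva: v = √(GM · (2/r − 1/a)).
2/r − 1/a = 2/5.04e+07 − 1/5.818e+07 = 2.24945e-08 m⁻¹.
v = √(3.81e+13 · 2.24945e-08) m/s ≈ 925.8 m/s = 925.8 m/s.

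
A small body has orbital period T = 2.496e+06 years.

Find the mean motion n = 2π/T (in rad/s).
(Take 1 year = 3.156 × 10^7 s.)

Convert to SI: T = 2.496e+06 years = 7.87738e+13 s.
n = 2π / T.
n = 2π / 7.87738e+13 s ≈ 7.976e-14 rad/s.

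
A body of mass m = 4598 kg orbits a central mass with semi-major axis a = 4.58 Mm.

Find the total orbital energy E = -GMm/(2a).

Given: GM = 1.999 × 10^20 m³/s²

Convert to SI: a = 4.58 Mm = 4.58e+06 m.
E = −GMm / (2a).
E = −1.999e+20 · 4598 / (2 · 4.58e+06) J ≈ -1.003e+17 J = -100.3 PJ.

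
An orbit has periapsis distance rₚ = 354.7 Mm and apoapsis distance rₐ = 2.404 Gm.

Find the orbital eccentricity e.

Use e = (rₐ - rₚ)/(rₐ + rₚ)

Convert to SI: rₚ = 354.7 Mm = 3.547e+08 m; rₐ = 2.404 Gm = 2.404e+09 m.
e = (rₐ − rₚ) / (rₐ + rₚ).
e = (2.404e+09 − 3.547e+08) / (2.404e+09 + 3.547e+08) = 2.0493e+09 / 2.7587e+09 ≈ 0.7428.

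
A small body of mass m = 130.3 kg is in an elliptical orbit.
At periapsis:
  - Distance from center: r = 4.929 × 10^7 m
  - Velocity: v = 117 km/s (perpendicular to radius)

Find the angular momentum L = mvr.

Convert to SI: v = 117 km/s = 117000 m/s.
Since v is perpendicular to r, L = m · v · r.
L = 130.3 · 117000 · 4.929e+07 kg·m²/s ≈ 7.514e+14 kg·m²/s.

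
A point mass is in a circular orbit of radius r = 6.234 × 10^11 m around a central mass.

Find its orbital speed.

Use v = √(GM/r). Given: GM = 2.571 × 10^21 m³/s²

For a circular orbit, gravity supplies the centripetal force, so v = √(GM / r).
v = √(2.571e+21 / 6.234e+11) m/s ≈ 6.422e+04 m/s = 64.22 km/s.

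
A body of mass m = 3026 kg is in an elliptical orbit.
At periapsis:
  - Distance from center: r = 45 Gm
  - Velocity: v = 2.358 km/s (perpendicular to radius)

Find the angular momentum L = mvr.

Convert to SI: r = 45 Gm = 4.5e+10 m; v = 2.358 km/s = 2358 m/s.
Since v is perpendicular to r, L = m · v · r.
L = 3026 · 2358 · 4.5e+10 kg·m²/s ≈ 3.211e+17 kg·m²/s.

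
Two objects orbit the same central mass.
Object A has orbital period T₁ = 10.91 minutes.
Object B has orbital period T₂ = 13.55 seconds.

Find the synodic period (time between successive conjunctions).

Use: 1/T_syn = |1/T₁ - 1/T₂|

Convert to SI: T₁ = 10.91 minutes = 654.6 s.
T_syn = |T₁ · T₂ / (T₁ − T₂)|.
T_syn = |654.6 · 13.55 / (654.6 − 13.55)| s ≈ 13.84 s = 13.84 seconds.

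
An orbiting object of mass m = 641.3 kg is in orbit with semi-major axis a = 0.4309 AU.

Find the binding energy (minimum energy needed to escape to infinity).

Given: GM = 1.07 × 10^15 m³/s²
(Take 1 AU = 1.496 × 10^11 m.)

Convert to SI: a = 0.4309 AU = 6.44626e+10 m.
Total orbital energy is E = −GMm/(2a); binding energy is E_bind = −E = GMm/(2a).
E_bind = 1.07e+15 · 641.3 / (2 · 6.44626e+10) J ≈ 5.322e+06 J = 5.322 MJ.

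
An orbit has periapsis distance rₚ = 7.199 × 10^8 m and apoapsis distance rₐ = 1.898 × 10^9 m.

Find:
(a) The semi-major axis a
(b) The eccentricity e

(a) a = (rₚ + rₐ) / 2 = (7.199e+08 + 1.898e+09) / 2 ≈ 1.309e+09 m = 1.309 × 10^9 m.
(b) e = (rₐ − rₚ) / (rₐ + rₚ) = (1.898e+09 − 7.199e+08) / (1.898e+09 + 7.199e+08) ≈ 0.45.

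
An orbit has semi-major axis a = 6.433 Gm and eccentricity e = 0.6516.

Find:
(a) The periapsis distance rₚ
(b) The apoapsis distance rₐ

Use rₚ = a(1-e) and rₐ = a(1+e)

Convert to SI: a = 6.433 Gm = 6.433e+09 m.
(a) rₚ = a(1 − e) = 6.433e+09 · (1 − 0.6516) = 6.433e+09 · 0.3484 ≈ 2.241e+09 m = 2.241 Gm.
(b) rₐ = a(1 + e) = 6.433e+09 · (1 + 0.6516) = 6.433e+09 · 1.6516 ≈ 1.062e+10 m = 10.62 Gm.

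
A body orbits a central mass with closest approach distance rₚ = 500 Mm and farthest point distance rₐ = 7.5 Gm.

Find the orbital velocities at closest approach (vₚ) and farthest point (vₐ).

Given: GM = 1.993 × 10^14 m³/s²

Convert to SI: rₚ = 500 Mm = 5e+08 m; rₐ = 7.5 Gm = 7.5e+09 m.
Use the vis-viva equation v² = GM(2/r − 1/a) with a = (rₚ + rₐ)/2 = (5e+08 + 7.5e+09)/2 = 4e+09 m.
vₚ = √(GM · (2/rₚ − 1/a)) = √(1.993e+14 · (2/5e+08 − 1/4e+09)) m/s ≈ 864.5 m/s = 864.5 m/s.
vₐ = √(GM · (2/rₐ − 1/a)) = √(1.993e+14 · (2/7.5e+09 − 1/4e+09)) m/s ≈ 57.63 m/s = 57.63 m/s.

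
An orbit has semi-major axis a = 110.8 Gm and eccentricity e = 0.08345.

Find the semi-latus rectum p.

Convert to SI: a = 110.8 Gm = 1.108e+11 m.
p = a (1 − e²).
p = 1.108e+11 · (1 − (0.08345)²) = 1.108e+11 · 0.993036 ≈ 1.1e+11 m = 110 Gm.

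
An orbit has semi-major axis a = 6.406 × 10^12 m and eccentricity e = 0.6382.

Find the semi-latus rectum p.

p = a (1 − e²).
p = 6.406e+12 · (1 − (0.6382)²) = 6.406e+12 · 0.592701 ≈ 3.797e+12 m = 3.797 × 10^12 m.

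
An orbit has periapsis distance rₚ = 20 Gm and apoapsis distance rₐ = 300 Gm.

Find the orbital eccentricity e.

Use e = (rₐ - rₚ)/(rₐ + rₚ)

Convert to SI: rₚ = 20 Gm = 2e+10 m; rₐ = 300 Gm = 3e+11 m.
e = (rₐ − rₚ) / (rₐ + rₚ).
e = (3e+11 − 2e+10) / (3e+11 + 2e+10) = 2.8e+11 / 3.2e+11 ≈ 0.875.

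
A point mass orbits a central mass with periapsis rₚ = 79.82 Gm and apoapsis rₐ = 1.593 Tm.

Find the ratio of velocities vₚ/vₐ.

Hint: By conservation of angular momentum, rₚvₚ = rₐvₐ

Convert to SI: rₚ = 79.82 Gm = 7.982e+10 m; rₐ = 1.593 Tm = 1.593e+12 m.
Conservation of angular momentum gives rₚvₚ = rₐvₐ, so vₚ/vₐ = rₐ/rₚ.
vₚ/vₐ = 1.593e+12 / 7.982e+10 ≈ 19.96.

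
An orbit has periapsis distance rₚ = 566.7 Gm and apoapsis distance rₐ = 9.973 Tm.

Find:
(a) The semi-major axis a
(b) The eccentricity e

Convert to SI: rₚ = 566.7 Gm = 5.667e+11 m; rₐ = 9.973 Tm = 9.973e+12 m.
(a) a = (rₚ + rₐ) / 2 = (5.667e+11 + 9.973e+12) / 2 ≈ 5.27e+12 m = 5.27 Tm.
(b) e = (rₐ − rₚ) / (rₐ + rₚ) = (9.973e+12 − 5.667e+11) / (9.973e+12 + 5.667e+11) ≈ 0.8925.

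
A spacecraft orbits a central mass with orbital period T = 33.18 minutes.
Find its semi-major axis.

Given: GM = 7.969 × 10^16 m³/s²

Convert to SI: T = 33.18 minutes = 1990.8 s.
Invert Kepler's third law: a = (GM · T² / (4π²))^(1/3).
Substituting T = 1990.8 s and GM = 7.969e+16 m³/s²:
a = (7.969e+16 · (1990.8)² / (4π²))^(1/3) m
a ≈ 2e+07 m = 20 Mm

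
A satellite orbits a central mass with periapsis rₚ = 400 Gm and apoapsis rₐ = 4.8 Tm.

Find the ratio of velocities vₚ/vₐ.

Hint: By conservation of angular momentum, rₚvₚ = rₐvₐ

Convert to SI: rₚ = 400 Gm = 4e+11 m; rₐ = 4.8 Tm = 4.8e+12 m.
Conservation of angular momentum gives rₚvₚ = rₐvₐ, so vₚ/vₐ = rₐ/rₚ.
vₚ/vₐ = 4.8e+12 / 4e+11 ≈ 12.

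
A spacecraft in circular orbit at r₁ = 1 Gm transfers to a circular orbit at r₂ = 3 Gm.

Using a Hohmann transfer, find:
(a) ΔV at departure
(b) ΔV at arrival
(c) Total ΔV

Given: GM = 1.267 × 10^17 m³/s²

Convert to SI: r₁ = 1 Gm = 1e+09 m; r₂ = 3 Gm = 3e+09 m.
Transfer semi-major axis: a_t = (r₁ + r₂)/2 = (1e+09 + 3e+09)/2 = 2e+09 m.
Circular speeds: v₁ = √(GM/r₁) = 11256.1 m/s, v₂ = √(GM/r₂) = 6498.72 m/s.
Transfer speeds (vis-viva v² = GM(2/r − 1/a_t)): v₁ᵗ = 13785.9 m/s, v₂ᵗ = 4595.29 m/s.
(a) ΔV₁ = |v₁ᵗ − v₁| ≈ 2530 m/s = 2.53 km/s.
(b) ΔV₂ = |v₂ − v₂ᵗ| ≈ 1903 m/s = 1.903 km/s.
(c) ΔV_total = ΔV₁ + ΔV₂ ≈ 4433 m/s = 4.433 km/s.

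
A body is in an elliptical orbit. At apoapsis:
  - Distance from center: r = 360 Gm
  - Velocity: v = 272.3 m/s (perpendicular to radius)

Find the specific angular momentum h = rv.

Convert to SI: r = 360 Gm = 3.6e+11 m.
With v perpendicular to r, h = r · v.
h = 3.6e+11 · 272.3 m²/s ≈ 9.803e+13 m²/s.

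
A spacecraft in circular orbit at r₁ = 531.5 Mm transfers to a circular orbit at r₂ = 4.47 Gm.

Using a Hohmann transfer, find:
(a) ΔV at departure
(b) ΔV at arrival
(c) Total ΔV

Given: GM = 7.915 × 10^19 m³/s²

Convert to SI: r₁ = 531.5 Mm = 5.315e+08 m; r₂ = 4.47 Gm = 4.47e+09 m.
Transfer semi-major axis: a_t = (r₁ + r₂)/2 = (5.315e+08 + 4.47e+09)/2 = 2.50075e+09 m.
Circular speeds: v₁ = √(GM/r₁) = 385899 m/s, v₂ = √(GM/r₂) = 133067 m/s.
Transfer speeds (vis-viva v² = GM(2/r − 1/a_t)): v₁ᵗ = 515932 m/s, v₂ᵗ = 61346.3 m/s.
(a) ΔV₁ = |v₁ᵗ − v₁| ≈ 1.3e+05 m/s = 130 km/s.
(b) ΔV₂ = |v₂ − v₂ᵗ| ≈ 7.172e+04 m/s = 71.72 km/s.
(c) ΔV_total = ΔV₁ + ΔV₂ ≈ 2.018e+05 m/s = 201.8 km/s.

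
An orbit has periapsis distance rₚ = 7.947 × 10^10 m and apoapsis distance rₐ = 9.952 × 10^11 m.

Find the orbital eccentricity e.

e = (rₐ − rₚ) / (rₐ + rₚ).
e = (9.952e+11 − 7.947e+10) / (9.952e+11 + 7.947e+10) = 9.1573e+11 / 1.07467e+12 ≈ 0.8521.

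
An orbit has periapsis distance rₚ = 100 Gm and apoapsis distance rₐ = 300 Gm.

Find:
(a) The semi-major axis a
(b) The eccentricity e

Convert to SI: rₚ = 100 Gm = 1e+11 m; rₐ = 300 Gm = 3e+11 m.
(a) a = (rₚ + rₐ) / 2 = (1e+11 + 3e+11) / 2 ≈ 2e+11 m = 200 Gm.
(b) e = (rₐ − rₚ) / (rₐ + rₚ) = (3e+11 − 1e+11) / (3e+11 + 1e+11) ≈ 0.5.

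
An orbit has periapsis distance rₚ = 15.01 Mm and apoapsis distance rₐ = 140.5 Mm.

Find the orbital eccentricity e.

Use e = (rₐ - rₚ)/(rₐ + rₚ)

Convert to SI: rₚ = 15.01 Mm = 1.501e+07 m; rₐ = 140.5 Mm = 1.405e+08 m.
e = (rₐ − rₚ) / (rₐ + rₚ).
e = (1.405e+08 − 1.501e+07) / (1.405e+08 + 1.501e+07) = 1.2549e+08 / 1.5551e+08 ≈ 0.807.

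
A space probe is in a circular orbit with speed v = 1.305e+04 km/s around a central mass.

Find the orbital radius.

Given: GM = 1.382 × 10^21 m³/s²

Convert to SI: v = 1.305e+04 km/s = 1.305e+07 m/s.
For a circular orbit, v² = GM / r, so r = GM / v².
r = 1.382e+21 / (1.305e+07)² m ≈ 8.115e+06 m = 8.115 Mm.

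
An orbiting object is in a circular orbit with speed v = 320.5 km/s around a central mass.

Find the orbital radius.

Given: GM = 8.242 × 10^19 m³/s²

Convert to SI: v = 320.5 km/s = 320500 m/s.
For a circular orbit, v² = GM / r, so r = GM / v².
r = 8.242e+19 / (320500)² m ≈ 8.024e+08 m = 802.4 Mm.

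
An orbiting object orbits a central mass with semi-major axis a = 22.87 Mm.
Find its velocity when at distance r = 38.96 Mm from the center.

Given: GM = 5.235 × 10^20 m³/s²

Convert to SI: a = 22.87 Mm = 2.287e+07 m; r = 38.96 Mm = 3.896e+07 m.
Vis-viva: v = √(GM · (2/r − 1/a)).
2/r − 1/a = 2/3.896e+07 − 1/2.287e+07 = 7.6093e-09 m⁻¹.
v = √(5.235e+20 · 7.6093e-09) m/s ≈ 1.996e+06 m/s = 1996 km/s.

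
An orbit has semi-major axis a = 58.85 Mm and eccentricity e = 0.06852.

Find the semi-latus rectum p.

Convert to SI: a = 58.85 Mm = 5.885e+07 m.
p = a (1 − e²).
p = 5.885e+07 · (1 − (0.06852)²) = 5.885e+07 · 0.995305 ≈ 5.857e+07 m = 58.57 Mm.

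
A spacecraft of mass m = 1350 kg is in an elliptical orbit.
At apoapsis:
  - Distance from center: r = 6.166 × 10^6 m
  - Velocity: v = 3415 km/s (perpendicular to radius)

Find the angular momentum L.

Convert to SI: v = 3415 km/s = 3.415e+06 m/s.
Since v is perpendicular to r, L = m · v · r.
L = 1350 · 3.415e+06 · 6.166e+06 kg·m²/s ≈ 2.843e+16 kg·m²/s.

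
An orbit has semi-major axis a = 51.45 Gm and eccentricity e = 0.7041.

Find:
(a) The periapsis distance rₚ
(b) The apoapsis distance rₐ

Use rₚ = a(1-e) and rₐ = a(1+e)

Convert to SI: a = 51.45 Gm = 5.145e+10 m.
(a) rₚ = a(1 − e) = 5.145e+10 · (1 − 0.7041) = 5.145e+10 · 0.2959 ≈ 1.522e+10 m = 15.22 Gm.
(b) rₐ = a(1 + e) = 5.145e+10 · (1 + 0.7041) = 5.145e+10 · 1.7041 ≈ 8.768e+10 m = 87.68 Gm.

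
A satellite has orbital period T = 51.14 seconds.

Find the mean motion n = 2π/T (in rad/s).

n = 2π / T.
n = 2π / 51.14 s ≈ 0.1229 rad/s.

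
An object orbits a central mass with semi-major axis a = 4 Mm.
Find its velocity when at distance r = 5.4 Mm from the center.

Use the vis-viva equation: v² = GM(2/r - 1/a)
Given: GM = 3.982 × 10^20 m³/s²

Convert to SI: a = 4 Mm = 4e+06 m; r = 5.4 Mm = 5.4e+06 m.
Vis-viva: v = √(GM · (2/r − 1/a)).
2/r − 1/a = 2/5.4e+06 − 1/4e+06 = 1.2037e-07 m⁻¹.
v = √(3.982e+20 · 1.2037e-07) m/s ≈ 6.923e+06 m/s = 6923 km/s.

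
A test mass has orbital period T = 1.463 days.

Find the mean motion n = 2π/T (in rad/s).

Convert to SI: T = 1.463 days = 126403 s.
n = 2π / T.
n = 2π / 126403 s ≈ 4.971e-05 rad/s.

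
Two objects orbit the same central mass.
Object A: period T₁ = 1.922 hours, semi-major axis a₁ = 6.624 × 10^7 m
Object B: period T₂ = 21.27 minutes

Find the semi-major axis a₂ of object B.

Convert to SI: T₁ = 1.922 hours = 6919.2 s; T₂ = 21.27 minutes = 1276.2 s.
Kepler's third law: (T₁/T₂)² = (a₁/a₂)³ ⇒ a₂ = a₁ · (T₂/T₁)^(2/3).
T₂/T₁ = 1276.2 / 6919.2 = 0.184443.
a₂ = 6.624e+07 · (0.184443)^(2/3) m ≈ 2.146e+07 m = 2.146 × 10^7 m.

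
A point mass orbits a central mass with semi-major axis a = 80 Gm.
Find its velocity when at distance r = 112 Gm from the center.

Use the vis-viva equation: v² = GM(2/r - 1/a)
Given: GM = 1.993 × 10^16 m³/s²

Convert to SI: a = 80 Gm = 8e+10 m; r = 112 Gm = 1.12e+11 m.
Vis-viva: v = √(GM · (2/r − 1/a)).
2/r − 1/a = 2/1.12e+11 − 1/8e+10 = 5.35714e-12 m⁻¹.
v = √(1.993e+16 · 5.35714e-12) m/s ≈ 326.8 m/s = 326.8 m/s.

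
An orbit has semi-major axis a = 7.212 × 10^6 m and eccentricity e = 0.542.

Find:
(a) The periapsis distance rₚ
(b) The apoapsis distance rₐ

(a) rₚ = a(1 − e) = 7.212e+06 · (1 − 0.542) = 7.212e+06 · 0.458 ≈ 3.303e+06 m = 3.303 × 10^6 m.
(b) rₐ = a(1 + e) = 7.212e+06 · (1 + 0.542) = 7.212e+06 · 1.542 ≈ 1.112e+07 m = 1.112 × 10^7 m.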